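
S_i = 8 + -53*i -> [8, -45, -98, -151, -204]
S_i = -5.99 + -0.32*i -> [-5.99, -6.31, -6.63, -6.95, -7.27]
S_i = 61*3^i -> [61, 183, 549, 1647, 4941]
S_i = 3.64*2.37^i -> [3.64, 8.63, 20.45, 48.46, 114.84]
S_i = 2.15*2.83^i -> [2.15, 6.08, 17.22, 48.73, 137.91]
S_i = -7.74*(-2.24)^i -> [-7.74, 17.34, -38.84, 86.99, -194.86]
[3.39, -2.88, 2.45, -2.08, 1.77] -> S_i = 3.39*(-0.85)^i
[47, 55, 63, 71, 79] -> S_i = 47 + 8*i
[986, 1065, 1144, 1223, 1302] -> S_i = 986 + 79*i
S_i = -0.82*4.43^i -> [-0.82, -3.63, -16.09, -71.29, -315.81]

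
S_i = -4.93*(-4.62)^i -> [-4.93, 22.78, -105.23, 486.15, -2246.03]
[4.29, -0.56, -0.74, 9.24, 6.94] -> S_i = Random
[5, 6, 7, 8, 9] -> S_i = 5 + 1*i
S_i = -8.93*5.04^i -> [-8.93, -45.01, -226.84, -1143.25, -5762.0]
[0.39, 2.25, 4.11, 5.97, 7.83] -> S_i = 0.39 + 1.86*i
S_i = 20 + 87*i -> [20, 107, 194, 281, 368]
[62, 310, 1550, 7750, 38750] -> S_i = 62*5^i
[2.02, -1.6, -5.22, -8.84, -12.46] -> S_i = 2.02 + -3.62*i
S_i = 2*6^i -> [2, 12, 72, 432, 2592]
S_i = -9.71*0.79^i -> [-9.71, -7.67, -6.06, -4.79, -3.78]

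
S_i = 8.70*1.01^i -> [8.7, 8.79, 8.87, 8.96, 9.05]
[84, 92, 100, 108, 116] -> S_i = 84 + 8*i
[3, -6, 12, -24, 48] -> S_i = 3*-2^i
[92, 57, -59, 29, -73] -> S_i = Random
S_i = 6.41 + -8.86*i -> [6.41, -2.45, -11.31, -20.17, -29.03]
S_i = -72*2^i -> [-72, -144, -288, -576, -1152]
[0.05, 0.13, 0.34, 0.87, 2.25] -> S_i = 0.05*2.59^i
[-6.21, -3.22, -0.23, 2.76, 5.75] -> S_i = -6.21 + 2.99*i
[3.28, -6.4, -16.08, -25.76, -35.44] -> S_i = 3.28 + -9.68*i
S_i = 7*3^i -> [7, 21, 63, 189, 567]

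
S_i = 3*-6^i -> [3, -18, 108, -648, 3888]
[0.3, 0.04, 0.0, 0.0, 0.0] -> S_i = 0.30*0.12^i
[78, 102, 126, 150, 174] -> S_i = 78 + 24*i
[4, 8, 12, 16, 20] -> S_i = 4 + 4*i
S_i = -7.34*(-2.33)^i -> [-7.34, 17.1, -39.85, 92.85, -216.33]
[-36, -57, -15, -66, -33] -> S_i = Random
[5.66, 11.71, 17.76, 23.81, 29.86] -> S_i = 5.66 + 6.05*i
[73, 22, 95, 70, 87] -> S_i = Random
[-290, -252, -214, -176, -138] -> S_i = -290 + 38*i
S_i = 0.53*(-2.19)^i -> [0.53, -1.16, 2.54, -5.57, 12.19]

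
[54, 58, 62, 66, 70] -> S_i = 54 + 4*i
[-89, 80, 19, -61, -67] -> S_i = Random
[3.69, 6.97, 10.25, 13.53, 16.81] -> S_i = 3.69 + 3.28*i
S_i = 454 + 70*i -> [454, 524, 594, 664, 734]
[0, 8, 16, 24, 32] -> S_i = 0 + 8*i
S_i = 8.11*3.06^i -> [8.11, 24.82, 75.94, 232.37, 711.06]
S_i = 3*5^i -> [3, 15, 75, 375, 1875]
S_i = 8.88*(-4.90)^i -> [8.88, -43.51, 213.21, -1044.72, 5119.14]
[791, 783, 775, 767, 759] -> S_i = 791 + -8*i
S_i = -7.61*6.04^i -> [-7.61, -45.96, -277.62, -1676.85, -10128.2]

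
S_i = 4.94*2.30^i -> [4.94, 11.36, 26.13, 60.1, 138.24]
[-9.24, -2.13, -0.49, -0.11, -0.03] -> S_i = -9.24*0.23^i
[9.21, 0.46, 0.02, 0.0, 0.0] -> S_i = 9.21*0.05^i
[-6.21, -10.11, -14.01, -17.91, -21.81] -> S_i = -6.21 + -3.90*i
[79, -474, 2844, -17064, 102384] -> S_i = 79*-6^i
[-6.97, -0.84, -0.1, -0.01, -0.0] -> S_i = -6.97*0.12^i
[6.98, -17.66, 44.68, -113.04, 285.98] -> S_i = 6.98*(-2.53)^i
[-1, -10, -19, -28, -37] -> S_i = -1 + -9*i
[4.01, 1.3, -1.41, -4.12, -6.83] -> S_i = 4.01 + -2.71*i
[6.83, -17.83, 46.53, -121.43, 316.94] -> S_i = 6.83*(-2.61)^i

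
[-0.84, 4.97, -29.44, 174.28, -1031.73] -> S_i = -0.84*(-5.92)^i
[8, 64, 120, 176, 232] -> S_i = 8 + 56*i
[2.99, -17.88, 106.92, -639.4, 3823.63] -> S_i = 2.99*(-5.98)^i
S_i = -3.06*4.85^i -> [-3.06, -14.84, -71.98, -349.1, -1693.12]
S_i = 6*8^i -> [6, 48, 384, 3072, 24576]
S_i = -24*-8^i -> [-24, 192, -1536, 12288, -98304]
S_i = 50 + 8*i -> [50, 58, 66, 74, 82]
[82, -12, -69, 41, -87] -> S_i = Random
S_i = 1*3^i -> [1, 3, 9, 27, 81]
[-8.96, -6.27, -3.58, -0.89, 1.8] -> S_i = -8.96 + 2.69*i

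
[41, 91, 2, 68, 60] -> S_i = Random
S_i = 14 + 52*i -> [14, 66, 118, 170, 222]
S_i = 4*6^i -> [4, 24, 144, 864, 5184]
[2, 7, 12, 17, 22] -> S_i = 2 + 5*i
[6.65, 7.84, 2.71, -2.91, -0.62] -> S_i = Random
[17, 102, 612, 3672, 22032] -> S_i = 17*6^i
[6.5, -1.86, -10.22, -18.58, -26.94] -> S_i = 6.50 + -8.36*i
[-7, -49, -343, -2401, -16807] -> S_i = -7*7^i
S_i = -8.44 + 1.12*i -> [-8.44, -7.32, -6.2, -5.08, -3.96]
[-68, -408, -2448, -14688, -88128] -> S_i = -68*6^i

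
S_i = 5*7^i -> [5, 35, 245, 1715, 12005]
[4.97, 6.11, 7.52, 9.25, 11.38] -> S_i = 4.97*1.23^i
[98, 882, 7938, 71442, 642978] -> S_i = 98*9^i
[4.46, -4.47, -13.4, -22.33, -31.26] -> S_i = 4.46 + -8.93*i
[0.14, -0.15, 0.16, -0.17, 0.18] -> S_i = 0.14*(-1.07)^i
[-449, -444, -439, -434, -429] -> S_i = -449 + 5*i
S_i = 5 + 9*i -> [5, 14, 23, 32, 41]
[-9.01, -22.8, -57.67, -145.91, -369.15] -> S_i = -9.01*2.53^i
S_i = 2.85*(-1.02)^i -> [2.85, -2.91, 2.97, -3.02, 3.08]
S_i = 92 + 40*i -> [92, 132, 172, 212, 252]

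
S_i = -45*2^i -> [-45, -90, -180, -360, -720]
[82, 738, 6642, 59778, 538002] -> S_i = 82*9^i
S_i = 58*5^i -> [58, 290, 1450, 7250, 36250]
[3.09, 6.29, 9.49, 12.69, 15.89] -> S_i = 3.09 + 3.20*i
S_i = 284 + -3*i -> [284, 281, 278, 275, 272]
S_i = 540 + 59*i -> [540, 599, 658, 717, 776]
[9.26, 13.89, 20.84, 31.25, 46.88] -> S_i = 9.26*1.50^i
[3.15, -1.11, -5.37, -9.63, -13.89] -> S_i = 3.15 + -4.26*i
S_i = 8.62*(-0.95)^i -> [8.62, -8.19, 7.78, -7.39, 7.02]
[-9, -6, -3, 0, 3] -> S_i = -9 + 3*i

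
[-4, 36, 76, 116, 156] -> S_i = -4 + 40*i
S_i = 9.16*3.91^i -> [9.16, 35.82, 140.04, 547.55, 2140.93]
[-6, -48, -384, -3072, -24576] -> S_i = -6*8^i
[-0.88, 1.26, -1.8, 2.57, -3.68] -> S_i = -0.88*(-1.43)^i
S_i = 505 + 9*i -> [505, 514, 523, 532, 541]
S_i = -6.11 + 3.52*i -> [-6.11, -2.59, 0.93, 4.45, 7.97]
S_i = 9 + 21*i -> [9, 30, 51, 72, 93]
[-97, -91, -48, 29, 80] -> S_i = Random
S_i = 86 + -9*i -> [86, 77, 68, 59, 50]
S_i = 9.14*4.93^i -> [9.14, 45.06, 222.15, 1095.18, 5399.26]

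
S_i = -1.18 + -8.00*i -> [-1.18, -9.18, -17.18, -25.18, -33.18]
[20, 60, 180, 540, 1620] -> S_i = 20*3^i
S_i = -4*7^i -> [-4, -28, -196, -1372, -9604]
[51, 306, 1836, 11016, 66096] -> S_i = 51*6^i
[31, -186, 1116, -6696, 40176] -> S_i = 31*-6^i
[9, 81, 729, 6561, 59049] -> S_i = 9*9^i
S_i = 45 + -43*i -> [45, 2, -41, -84, -127]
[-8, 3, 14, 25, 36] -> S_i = -8 + 11*i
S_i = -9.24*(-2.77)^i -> [-9.24, 25.59, -70.9, 196.39, -543.99]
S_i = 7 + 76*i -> [7, 83, 159, 235, 311]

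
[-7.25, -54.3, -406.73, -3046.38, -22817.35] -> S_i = -7.25*7.49^i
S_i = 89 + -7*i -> [89, 82, 75, 68, 61]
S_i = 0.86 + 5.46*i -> [0.86, 6.32, 11.78, 17.24, 22.7]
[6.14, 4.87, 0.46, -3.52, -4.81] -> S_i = Random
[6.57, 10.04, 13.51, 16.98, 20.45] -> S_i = 6.57 + 3.47*i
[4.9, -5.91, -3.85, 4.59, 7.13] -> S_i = Random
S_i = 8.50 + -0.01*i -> [8.5, 8.49, 8.48, 8.47, 8.46]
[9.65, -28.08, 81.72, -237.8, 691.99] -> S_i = 9.65*(-2.91)^i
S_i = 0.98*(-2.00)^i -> [0.98, -1.96, 3.92, -7.84, 15.68]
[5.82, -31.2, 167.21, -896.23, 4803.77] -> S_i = 5.82*(-5.36)^i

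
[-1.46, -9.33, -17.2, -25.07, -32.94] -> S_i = -1.46 + -7.87*i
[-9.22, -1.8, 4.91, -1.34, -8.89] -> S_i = Random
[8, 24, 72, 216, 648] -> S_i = 8*3^i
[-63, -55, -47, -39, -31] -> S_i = -63 + 8*i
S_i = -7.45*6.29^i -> [-7.45, -46.86, -294.75, -1853.99, -11661.62]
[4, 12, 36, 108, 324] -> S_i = 4*3^i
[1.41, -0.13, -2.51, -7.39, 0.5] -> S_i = Random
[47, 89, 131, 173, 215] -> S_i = 47 + 42*i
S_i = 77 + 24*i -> [77, 101, 125, 149, 173]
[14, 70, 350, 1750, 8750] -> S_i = 14*5^i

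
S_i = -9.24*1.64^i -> [-9.24, -15.15, -24.85, -40.76, -66.84]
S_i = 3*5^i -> [3, 15, 75, 375, 1875]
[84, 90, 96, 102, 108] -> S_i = 84 + 6*i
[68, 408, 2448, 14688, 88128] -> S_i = 68*6^i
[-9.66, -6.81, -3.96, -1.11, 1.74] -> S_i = -9.66 + 2.85*i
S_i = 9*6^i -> [9, 54, 324, 1944, 11664]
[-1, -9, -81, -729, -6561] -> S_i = -1*9^i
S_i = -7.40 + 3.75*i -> [-7.4, -3.65, 0.1, 3.85, 7.6]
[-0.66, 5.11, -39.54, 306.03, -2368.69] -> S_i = -0.66*(-7.74)^i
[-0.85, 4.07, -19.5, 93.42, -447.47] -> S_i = -0.85*(-4.79)^i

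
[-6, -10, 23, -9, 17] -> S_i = Random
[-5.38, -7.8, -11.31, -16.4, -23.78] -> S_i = -5.38*1.45^i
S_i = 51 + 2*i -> [51, 53, 55, 57, 59]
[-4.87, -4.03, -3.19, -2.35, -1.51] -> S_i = -4.87 + 0.84*i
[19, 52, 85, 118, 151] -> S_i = 19 + 33*i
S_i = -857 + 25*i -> [-857, -832, -807, -782, -757]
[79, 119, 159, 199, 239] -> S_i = 79 + 40*i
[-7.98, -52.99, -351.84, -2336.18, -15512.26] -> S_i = -7.98*6.64^i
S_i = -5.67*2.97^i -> [-5.67, -16.84, -50.01, -148.54, -441.17]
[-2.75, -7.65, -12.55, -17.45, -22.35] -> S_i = -2.75 + -4.90*i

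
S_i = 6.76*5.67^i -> [6.76, 38.33, 217.33, 1232.24, 6986.81]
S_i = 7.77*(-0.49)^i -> [7.77, -3.81, 1.87, -0.91, 0.45]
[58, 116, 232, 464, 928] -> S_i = 58*2^i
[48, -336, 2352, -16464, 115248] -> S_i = 48*-7^i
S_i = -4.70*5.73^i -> [-4.7, -26.93, -154.31, -884.22, -5066.6]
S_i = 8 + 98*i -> [8, 106, 204, 302, 400]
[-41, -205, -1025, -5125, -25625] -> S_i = -41*5^i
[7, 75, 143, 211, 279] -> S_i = 7 + 68*i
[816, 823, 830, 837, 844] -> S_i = 816 + 7*i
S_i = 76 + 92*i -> [76, 168, 260, 352, 444]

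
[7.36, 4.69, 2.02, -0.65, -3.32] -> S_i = 7.36 + -2.67*i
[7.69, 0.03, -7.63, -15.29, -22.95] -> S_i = 7.69 + -7.66*i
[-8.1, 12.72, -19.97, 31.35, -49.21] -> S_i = -8.10*(-1.57)^i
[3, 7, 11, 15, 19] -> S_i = 3 + 4*i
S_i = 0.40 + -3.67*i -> [0.4, -3.27, -6.94, -10.61, -14.28]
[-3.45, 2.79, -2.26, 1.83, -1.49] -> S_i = -3.45*(-0.81)^i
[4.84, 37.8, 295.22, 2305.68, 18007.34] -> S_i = 4.84*7.81^i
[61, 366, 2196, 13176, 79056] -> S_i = 61*6^i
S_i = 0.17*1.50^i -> [0.17, 0.26, 0.38, 0.57, 0.86]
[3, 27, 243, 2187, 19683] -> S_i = 3*9^i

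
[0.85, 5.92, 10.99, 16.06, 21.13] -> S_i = 0.85 + 5.07*i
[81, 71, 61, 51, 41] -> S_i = 81 + -10*i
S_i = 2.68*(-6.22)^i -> [2.68, -16.67, 103.68, -644.92, 4011.4]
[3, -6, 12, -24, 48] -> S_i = 3*-2^i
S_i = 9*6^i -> [9, 54, 324, 1944, 11664]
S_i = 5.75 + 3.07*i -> [5.75, 8.82, 11.89, 14.96, 18.03]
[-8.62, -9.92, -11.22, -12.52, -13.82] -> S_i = -8.62 + -1.30*i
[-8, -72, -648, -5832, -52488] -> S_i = -8*9^i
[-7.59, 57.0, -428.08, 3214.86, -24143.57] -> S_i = -7.59*(-7.51)^i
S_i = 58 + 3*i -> [58, 61, 64, 67, 70]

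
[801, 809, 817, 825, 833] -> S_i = 801 + 8*i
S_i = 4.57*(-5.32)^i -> [4.57, -24.31, 129.34, -688.1, 3660.69]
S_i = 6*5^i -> [6, 30, 150, 750, 3750]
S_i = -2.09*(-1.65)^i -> [-2.09, 3.45, -5.69, 9.39, -15.49]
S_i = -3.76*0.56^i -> [-3.76, -2.11, -1.18, -0.66, -0.37]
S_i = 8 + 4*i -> [8, 12, 16, 20, 24]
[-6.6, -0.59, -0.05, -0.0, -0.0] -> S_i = -6.60*0.09^i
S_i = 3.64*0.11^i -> [3.64, 0.4, 0.04, 0.0, 0.0]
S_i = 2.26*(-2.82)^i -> [2.26, -6.37, 17.97, -50.68, 142.92]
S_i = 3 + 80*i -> [3, 83, 163, 243, 323]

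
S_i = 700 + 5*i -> [700, 705, 710, 715, 720]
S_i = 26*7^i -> [26, 182, 1274, 8918, 62426]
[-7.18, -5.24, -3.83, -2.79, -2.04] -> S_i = -7.18*0.73^i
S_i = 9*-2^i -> [9, -18, 36, -72, 144]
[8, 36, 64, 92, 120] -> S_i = 8 + 28*i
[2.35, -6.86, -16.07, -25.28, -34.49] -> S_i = 2.35 + -9.21*i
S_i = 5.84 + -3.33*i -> [5.84, 2.51, -0.82, -4.15, -7.48]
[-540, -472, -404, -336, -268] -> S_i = -540 + 68*i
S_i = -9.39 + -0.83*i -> [-9.39, -10.22, -11.05, -11.88, -12.71]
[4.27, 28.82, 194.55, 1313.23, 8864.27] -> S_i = 4.27*6.75^i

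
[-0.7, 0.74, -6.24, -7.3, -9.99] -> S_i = Random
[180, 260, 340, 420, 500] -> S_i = 180 + 80*i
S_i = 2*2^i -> [2, 4, 8, 16, 32]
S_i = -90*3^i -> [-90, -270, -810, -2430, -7290]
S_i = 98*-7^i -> [98, -686, 4802, -33614, 235298]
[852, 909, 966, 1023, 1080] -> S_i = 852 + 57*i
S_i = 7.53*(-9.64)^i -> [7.53, -72.59, 699.76, -6745.69, 65028.41]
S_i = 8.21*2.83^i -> [8.21, 23.23, 65.75, 186.08, 526.61]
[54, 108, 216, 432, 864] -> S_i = 54*2^i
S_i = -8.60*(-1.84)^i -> [-8.6, 15.82, -29.12, 53.57, -98.58]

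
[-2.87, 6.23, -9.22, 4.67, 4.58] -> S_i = Random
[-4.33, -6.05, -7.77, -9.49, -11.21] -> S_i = -4.33 + -1.72*i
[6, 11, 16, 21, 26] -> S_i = 6 + 5*i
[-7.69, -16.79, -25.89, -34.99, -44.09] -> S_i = -7.69 + -9.10*i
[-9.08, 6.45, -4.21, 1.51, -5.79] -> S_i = Random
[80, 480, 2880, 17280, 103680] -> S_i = 80*6^i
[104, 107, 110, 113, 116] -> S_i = 104 + 3*i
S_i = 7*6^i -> [7, 42, 252, 1512, 9072]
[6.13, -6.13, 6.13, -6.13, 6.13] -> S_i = 6.13*(-1.00)^i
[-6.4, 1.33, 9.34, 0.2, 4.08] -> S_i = Random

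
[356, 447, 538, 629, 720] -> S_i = 356 + 91*i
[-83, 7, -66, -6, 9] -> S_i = Random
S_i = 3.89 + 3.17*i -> [3.89, 7.06, 10.23, 13.4, 16.57]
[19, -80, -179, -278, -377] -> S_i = 19 + -99*i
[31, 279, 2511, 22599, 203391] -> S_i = 31*9^i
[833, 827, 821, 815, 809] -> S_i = 833 + -6*i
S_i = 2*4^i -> [2, 8, 32, 128, 512]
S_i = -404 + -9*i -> [-404, -413, -422, -431, -440]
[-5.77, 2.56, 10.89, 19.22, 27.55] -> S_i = -5.77 + 8.33*i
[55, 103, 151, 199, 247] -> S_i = 55 + 48*i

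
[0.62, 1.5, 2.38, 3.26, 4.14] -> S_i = 0.62 + 0.88*i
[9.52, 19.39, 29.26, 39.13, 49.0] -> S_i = 9.52 + 9.87*i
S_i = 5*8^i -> [5, 40, 320, 2560, 20480]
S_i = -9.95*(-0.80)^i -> [-9.95, 7.96, -6.37, 5.09, -4.08]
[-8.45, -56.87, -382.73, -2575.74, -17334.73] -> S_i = -8.45*6.73^i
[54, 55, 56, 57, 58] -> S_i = 54 + 1*i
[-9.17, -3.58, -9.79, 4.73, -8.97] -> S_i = Random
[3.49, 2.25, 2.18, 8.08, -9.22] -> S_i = Random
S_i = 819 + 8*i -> [819, 827, 835, 843, 851]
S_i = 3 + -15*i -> [3, -12, -27, -42, -57]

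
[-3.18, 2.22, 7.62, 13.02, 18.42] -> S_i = -3.18 + 5.40*i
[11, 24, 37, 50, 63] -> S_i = 11 + 13*i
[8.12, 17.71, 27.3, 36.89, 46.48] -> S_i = 8.12 + 9.59*i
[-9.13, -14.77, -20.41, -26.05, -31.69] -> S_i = -9.13 + -5.64*i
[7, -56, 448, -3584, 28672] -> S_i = 7*-8^i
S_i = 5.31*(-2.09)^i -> [5.31, -11.1, 23.19, -48.48, 101.32]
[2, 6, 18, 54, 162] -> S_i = 2*3^i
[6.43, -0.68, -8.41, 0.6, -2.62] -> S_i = Random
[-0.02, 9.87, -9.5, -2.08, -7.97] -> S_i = Random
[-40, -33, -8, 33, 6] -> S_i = Random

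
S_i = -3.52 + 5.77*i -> [-3.52, 2.25, 8.02, 13.79, 19.56]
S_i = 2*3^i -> [2, 6, 18, 54, 162]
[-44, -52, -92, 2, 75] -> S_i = Random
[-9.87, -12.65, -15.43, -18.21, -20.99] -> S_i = -9.87 + -2.78*i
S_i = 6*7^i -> [6, 42, 294, 2058, 14406]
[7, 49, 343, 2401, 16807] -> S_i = 7*7^i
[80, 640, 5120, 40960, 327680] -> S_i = 80*8^i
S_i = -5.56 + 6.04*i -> [-5.56, 0.48, 6.52, 12.56, 18.6]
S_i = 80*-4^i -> [80, -320, 1280, -5120, 20480]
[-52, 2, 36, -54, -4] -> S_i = Random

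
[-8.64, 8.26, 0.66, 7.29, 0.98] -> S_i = Random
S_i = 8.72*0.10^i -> [8.72, 0.87, 0.09, 0.01, 0.0]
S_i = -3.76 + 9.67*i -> [-3.76, 5.91, 15.58, 25.25, 34.92]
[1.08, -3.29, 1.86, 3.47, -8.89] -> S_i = Random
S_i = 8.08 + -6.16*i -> [8.08, 1.92, -4.24, -10.4, -16.56]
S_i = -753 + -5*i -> [-753, -758, -763, -768, -773]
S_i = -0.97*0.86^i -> [-0.97, -0.83, -0.72, -0.62, -0.53]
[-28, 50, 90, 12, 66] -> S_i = Random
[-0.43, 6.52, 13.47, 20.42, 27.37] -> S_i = -0.43 + 6.95*i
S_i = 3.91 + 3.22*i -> [3.91, 7.13, 10.35, 13.57, 16.79]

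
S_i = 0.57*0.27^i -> [0.57, 0.15, 0.04, 0.01, 0.0]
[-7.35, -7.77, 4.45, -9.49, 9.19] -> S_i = Random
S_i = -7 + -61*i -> [-7, -68, -129, -190, -251]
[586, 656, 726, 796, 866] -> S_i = 586 + 70*i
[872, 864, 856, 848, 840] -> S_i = 872 + -8*i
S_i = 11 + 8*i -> [11, 19, 27, 35, 43]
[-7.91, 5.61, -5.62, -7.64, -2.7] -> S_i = Random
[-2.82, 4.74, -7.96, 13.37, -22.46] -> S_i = -2.82*(-1.68)^i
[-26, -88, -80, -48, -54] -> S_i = Random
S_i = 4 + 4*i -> [4, 8, 12, 16, 20]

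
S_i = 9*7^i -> [9, 63, 441, 3087, 21609]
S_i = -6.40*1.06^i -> [-6.4, -6.78, -7.19, -7.62, -8.08]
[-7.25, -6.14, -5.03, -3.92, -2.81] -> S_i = -7.25 + 1.11*i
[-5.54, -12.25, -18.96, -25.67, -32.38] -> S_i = -5.54 + -6.71*i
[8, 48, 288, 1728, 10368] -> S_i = 8*6^i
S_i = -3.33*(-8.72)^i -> [-3.33, 29.04, -253.21, 2207.97, -19253.52]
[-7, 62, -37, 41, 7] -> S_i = Random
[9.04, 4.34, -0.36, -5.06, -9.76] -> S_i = 9.04 + -4.70*i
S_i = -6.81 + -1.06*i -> [-6.81, -7.87, -8.93, -9.99, -11.05]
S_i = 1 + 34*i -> [1, 35, 69, 103, 137]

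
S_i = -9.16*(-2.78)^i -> [-9.16, 25.46, -70.79, 196.8, -547.11]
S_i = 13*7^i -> [13, 91, 637, 4459, 31213]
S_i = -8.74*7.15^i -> [-8.74, -62.49, -446.81, -3194.7, -22842.08]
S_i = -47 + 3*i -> [-47, -44, -41, -38, -35]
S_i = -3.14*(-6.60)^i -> [-3.14, 20.72, -136.78, 902.74, -5958.07]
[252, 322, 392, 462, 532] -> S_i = 252 + 70*i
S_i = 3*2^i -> [3, 6, 12, 24, 48]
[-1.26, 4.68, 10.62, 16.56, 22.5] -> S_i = -1.26 + 5.94*i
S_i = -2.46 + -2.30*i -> [-2.46, -4.76, -7.06, -9.36, -11.66]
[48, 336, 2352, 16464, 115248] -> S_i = 48*7^i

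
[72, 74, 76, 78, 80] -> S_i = 72 + 2*i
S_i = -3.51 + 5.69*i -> [-3.51, 2.18, 7.87, 13.56, 19.25]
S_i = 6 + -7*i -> [6, -1, -8, -15, -22]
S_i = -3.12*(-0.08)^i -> [-3.12, 0.25, -0.02, 0.0, -0.0]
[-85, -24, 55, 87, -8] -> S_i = Random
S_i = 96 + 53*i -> [96, 149, 202, 255, 308]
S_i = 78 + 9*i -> [78, 87, 96, 105, 114]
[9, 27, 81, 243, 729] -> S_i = 9*3^i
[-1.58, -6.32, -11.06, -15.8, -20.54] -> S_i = -1.58 + -4.74*i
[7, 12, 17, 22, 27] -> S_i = 7 + 5*i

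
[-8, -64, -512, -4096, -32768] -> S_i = -8*8^i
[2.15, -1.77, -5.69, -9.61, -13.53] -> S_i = 2.15 + -3.92*i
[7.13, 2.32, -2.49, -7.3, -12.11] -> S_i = 7.13 + -4.81*i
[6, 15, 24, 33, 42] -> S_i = 6 + 9*i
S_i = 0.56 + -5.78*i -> [0.56, -5.22, -11.0, -16.78, -22.56]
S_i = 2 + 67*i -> [2, 69, 136, 203, 270]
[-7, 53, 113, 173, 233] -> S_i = -7 + 60*i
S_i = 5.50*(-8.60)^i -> [5.5, -47.3, 406.78, -3498.31, 30085.45]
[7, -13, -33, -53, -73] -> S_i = 7 + -20*i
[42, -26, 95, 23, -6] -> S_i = Random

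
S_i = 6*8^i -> [6, 48, 384, 3072, 24576]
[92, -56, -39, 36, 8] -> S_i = Random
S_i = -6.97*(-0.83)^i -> [-6.97, 5.79, -4.8, 3.99, -3.31]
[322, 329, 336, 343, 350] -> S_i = 322 + 7*i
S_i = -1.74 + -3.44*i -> [-1.74, -5.18, -8.62, -12.06, -15.5]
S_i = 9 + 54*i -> [9, 63, 117, 171, 225]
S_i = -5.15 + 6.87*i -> [-5.15, 1.72, 8.59, 15.46, 22.33]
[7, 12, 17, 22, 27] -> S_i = 7 + 5*i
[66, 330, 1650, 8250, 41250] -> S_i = 66*5^i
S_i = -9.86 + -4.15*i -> [-9.86, -14.01, -18.16, -22.31, -26.46]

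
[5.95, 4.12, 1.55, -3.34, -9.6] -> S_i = Random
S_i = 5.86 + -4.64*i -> [5.86, 1.22, -3.42, -8.06, -12.7]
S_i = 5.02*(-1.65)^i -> [5.02, -8.28, 13.67, -22.55, 37.21]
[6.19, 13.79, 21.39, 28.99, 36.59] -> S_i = 6.19 + 7.60*i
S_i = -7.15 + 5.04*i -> [-7.15, -2.11, 2.93, 7.97, 13.01]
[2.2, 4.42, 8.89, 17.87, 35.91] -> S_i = 2.20*2.01^i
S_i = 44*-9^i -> [44, -396, 3564, -32076, 288684]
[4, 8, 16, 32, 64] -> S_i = 4*2^i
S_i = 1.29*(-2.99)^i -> [1.29, -3.86, 11.53, -34.48, 103.1]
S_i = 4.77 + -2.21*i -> [4.77, 2.56, 0.35, -1.86, -4.07]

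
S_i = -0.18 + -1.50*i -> [-0.18, -1.68, -3.18, -4.68, -6.18]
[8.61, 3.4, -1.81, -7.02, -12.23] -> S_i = 8.61 + -5.21*i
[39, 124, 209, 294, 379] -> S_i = 39 + 85*i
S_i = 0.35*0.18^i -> [0.35, 0.06, 0.01, 0.0, 0.0]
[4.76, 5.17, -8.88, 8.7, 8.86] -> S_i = Random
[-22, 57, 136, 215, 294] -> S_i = -22 + 79*i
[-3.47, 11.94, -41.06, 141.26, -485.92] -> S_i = -3.47*(-3.44)^i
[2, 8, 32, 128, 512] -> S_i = 2*4^i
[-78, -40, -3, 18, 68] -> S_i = Random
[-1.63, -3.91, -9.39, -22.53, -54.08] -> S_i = -1.63*2.40^i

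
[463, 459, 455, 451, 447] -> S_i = 463 + -4*i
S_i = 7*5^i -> [7, 35, 175, 875, 4375]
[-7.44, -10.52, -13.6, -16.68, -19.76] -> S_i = -7.44 + -3.08*i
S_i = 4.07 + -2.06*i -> [4.07, 2.01, -0.05, -2.11, -4.17]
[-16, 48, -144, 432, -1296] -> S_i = -16*-3^i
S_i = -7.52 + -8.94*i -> [-7.52, -16.46, -25.4, -34.34, -43.28]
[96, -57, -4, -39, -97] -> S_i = Random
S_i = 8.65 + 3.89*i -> [8.65, 12.54, 16.43, 20.32, 24.21]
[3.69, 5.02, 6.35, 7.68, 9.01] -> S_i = 3.69 + 1.33*i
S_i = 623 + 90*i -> [623, 713, 803, 893, 983]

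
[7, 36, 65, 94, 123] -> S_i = 7 + 29*i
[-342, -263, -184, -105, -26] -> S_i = -342 + 79*i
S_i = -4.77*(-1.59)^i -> [-4.77, 7.58, -12.06, 19.17, -30.49]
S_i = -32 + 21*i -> [-32, -11, 10, 31, 52]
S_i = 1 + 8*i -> [1, 9, 17, 25, 33]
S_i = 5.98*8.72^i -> [5.98, 52.15, 454.71, 3965.07, 34575.39]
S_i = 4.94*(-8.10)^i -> [4.94, -40.01, 324.11, -2625.32, 21265.08]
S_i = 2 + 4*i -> [2, 6, 10, 14, 18]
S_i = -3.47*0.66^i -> [-3.47, -2.29, -1.51, -1.0, -0.66]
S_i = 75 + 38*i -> [75, 113, 151, 189, 227]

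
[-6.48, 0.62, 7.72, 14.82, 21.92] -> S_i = -6.48 + 7.10*i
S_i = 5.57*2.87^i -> [5.57, 15.99, 45.88, 131.67, 377.91]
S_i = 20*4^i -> [20, 80, 320, 1280, 5120]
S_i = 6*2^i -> [6, 12, 24, 48, 96]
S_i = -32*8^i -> [-32, -256, -2048, -16384, -131072]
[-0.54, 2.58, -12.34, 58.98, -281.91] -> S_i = -0.54*(-4.78)^i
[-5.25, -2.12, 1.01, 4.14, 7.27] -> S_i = -5.25 + 3.13*i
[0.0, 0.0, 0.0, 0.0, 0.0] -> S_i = 0.00*2.72^i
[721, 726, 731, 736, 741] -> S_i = 721 + 5*i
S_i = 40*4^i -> [40, 160, 640, 2560, 10240]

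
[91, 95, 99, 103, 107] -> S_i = 91 + 4*i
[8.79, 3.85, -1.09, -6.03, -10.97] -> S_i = 8.79 + -4.94*i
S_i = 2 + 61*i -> [2, 63, 124, 185, 246]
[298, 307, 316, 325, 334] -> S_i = 298 + 9*i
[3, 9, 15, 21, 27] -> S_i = 3 + 6*i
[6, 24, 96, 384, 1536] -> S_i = 6*4^i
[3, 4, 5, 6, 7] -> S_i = 3 + 1*i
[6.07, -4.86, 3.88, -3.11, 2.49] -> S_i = 6.07*(-0.80)^i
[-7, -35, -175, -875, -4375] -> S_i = -7*5^i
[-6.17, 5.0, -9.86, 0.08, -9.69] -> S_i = Random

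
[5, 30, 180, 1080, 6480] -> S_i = 5*6^i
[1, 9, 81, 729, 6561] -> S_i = 1*9^i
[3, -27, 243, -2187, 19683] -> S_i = 3*-9^i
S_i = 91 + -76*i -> [91, 15, -61, -137, -213]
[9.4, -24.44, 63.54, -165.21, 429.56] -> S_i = 9.40*(-2.60)^i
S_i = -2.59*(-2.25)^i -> [-2.59, 5.83, -13.11, 29.5, -66.38]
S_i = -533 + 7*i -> [-533, -526, -519, -512, -505]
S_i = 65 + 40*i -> [65, 105, 145, 185, 225]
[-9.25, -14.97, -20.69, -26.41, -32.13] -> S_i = -9.25 + -5.72*i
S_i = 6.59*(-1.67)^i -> [6.59, -11.01, 18.38, -30.69, 51.26]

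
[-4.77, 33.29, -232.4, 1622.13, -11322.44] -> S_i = -4.77*(-6.98)^i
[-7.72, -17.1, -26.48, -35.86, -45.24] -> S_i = -7.72 + -9.38*i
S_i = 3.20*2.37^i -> [3.2, 7.58, 17.97, 42.6, 100.96]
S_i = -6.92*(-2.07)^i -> [-6.92, 14.32, -29.65, 61.38, -127.05]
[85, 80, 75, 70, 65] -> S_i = 85 + -5*i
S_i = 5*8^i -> [5, 40, 320, 2560, 20480]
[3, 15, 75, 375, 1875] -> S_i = 3*5^i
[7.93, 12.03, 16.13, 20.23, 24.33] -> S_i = 7.93 + 4.10*i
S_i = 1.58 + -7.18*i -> [1.58, -5.6, -12.78, -19.96, -27.14]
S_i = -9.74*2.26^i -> [-9.74, -22.01, -49.75, -112.43, -254.09]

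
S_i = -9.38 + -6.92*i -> [-9.38, -16.3, -23.22, -30.14, -37.06]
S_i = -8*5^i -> [-8, -40, -200, -1000, -5000]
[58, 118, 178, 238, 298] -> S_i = 58 + 60*i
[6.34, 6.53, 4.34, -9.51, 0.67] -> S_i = Random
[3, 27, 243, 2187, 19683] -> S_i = 3*9^i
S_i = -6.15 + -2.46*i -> [-6.15, -8.61, -11.07, -13.53, -15.99]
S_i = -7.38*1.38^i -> [-7.38, -10.18, -14.05, -19.4, -26.77]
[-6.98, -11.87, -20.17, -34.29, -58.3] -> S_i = -6.98*1.70^i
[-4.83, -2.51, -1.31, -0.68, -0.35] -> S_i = -4.83*0.52^i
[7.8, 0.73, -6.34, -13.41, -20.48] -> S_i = 7.80 + -7.07*i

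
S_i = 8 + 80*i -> [8, 88, 168, 248, 328]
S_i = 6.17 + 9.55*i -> [6.17, 15.72, 25.27, 34.82, 44.37]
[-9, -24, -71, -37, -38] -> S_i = Random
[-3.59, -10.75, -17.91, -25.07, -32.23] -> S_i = -3.59 + -7.16*i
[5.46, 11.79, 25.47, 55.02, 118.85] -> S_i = 5.46*2.16^i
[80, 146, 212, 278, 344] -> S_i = 80 + 66*i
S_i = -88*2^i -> [-88, -176, -352, -704, -1408]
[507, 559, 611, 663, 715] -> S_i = 507 + 52*i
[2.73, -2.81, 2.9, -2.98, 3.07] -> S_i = 2.73*(-1.03)^i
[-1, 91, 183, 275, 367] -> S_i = -1 + 92*i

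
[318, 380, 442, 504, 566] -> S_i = 318 + 62*i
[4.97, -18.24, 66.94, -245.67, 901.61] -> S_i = 4.97*(-3.67)^i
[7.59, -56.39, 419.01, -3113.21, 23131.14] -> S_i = 7.59*(-7.43)^i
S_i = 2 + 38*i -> [2, 40, 78, 116, 154]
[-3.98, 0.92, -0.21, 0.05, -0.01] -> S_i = -3.98*(-0.23)^i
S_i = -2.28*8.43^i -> [-2.28, -19.22, -162.03, -1365.9, -11514.5]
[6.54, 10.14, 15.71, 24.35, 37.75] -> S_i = 6.54*1.55^i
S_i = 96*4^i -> [96, 384, 1536, 6144, 24576]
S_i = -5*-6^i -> [-5, 30, -180, 1080, -6480]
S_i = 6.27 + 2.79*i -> [6.27, 9.06, 11.85, 14.64, 17.43]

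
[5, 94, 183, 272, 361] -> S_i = 5 + 89*i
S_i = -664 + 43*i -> [-664, -621, -578, -535, -492]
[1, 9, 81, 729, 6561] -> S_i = 1*9^i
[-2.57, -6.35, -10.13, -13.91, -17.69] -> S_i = -2.57 + -3.78*i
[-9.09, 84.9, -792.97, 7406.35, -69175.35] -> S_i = -9.09*(-9.34)^i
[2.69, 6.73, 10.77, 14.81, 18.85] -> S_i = 2.69 + 4.04*i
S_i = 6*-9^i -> [6, -54, 486, -4374, 39366]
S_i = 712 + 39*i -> [712, 751, 790, 829, 868]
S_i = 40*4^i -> [40, 160, 640, 2560, 10240]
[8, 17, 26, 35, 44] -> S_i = 8 + 9*i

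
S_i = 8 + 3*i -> [8, 11, 14, 17, 20]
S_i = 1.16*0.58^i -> [1.16, 0.67, 0.39, 0.23, 0.13]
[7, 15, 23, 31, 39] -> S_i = 7 + 8*i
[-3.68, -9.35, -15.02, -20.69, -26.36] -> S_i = -3.68 + -5.67*i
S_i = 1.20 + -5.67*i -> [1.2, -4.47, -10.14, -15.81, -21.48]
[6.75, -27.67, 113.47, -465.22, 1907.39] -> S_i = 6.75*(-4.10)^i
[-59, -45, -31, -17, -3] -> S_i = -59 + 14*i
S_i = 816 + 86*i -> [816, 902, 988, 1074, 1160]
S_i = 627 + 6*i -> [627, 633, 639, 645, 651]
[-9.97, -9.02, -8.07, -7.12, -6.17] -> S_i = -9.97 + 0.95*i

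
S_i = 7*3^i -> [7, 21, 63, 189, 567]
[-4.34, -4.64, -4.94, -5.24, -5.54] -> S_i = -4.34 + -0.30*i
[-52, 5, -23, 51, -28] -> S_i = Random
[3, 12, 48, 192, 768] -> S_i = 3*4^i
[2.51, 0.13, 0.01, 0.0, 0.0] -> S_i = 2.51*0.05^i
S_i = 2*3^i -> [2, 6, 18, 54, 162]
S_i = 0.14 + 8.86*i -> [0.14, 9.0, 17.86, 26.72, 35.58]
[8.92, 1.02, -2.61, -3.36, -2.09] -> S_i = Random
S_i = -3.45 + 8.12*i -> [-3.45, 4.67, 12.79, 20.91, 29.03]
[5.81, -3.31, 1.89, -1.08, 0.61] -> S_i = 5.81*(-0.57)^i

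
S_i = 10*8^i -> [10, 80, 640, 5120, 40960]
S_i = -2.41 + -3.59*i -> [-2.41, -6.0, -9.59, -13.18, -16.77]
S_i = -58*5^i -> [-58, -290, -1450, -7250, -36250]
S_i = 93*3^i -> [93, 279, 837, 2511, 7533]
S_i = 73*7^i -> [73, 511, 3577, 25039, 175273]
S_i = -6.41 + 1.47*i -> [-6.41, -4.94, -3.47, -2.0, -0.53]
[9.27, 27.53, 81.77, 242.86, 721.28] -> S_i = 9.27*2.97^i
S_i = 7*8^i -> [7, 56, 448, 3584, 28672]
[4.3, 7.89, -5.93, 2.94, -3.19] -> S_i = Random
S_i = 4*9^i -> [4, 36, 324, 2916, 26244]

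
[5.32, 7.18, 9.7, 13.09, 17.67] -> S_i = 5.32*1.35^i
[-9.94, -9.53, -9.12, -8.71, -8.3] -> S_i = -9.94 + 0.41*i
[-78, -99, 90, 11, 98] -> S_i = Random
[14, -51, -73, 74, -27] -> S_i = Random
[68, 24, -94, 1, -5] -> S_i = Random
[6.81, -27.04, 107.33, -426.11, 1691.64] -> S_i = 6.81*(-3.97)^i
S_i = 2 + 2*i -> [2, 4, 6, 8, 10]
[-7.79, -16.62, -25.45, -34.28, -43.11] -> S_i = -7.79 + -8.83*i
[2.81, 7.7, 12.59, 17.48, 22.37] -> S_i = 2.81 + 4.89*i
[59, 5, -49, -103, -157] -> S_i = 59 + -54*i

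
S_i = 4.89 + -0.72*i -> [4.89, 4.17, 3.45, 2.73, 2.01]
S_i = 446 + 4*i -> [446, 450, 454, 458, 462]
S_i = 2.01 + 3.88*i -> [2.01, 5.89, 9.77, 13.65, 17.53]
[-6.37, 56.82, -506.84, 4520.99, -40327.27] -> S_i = -6.37*(-8.92)^i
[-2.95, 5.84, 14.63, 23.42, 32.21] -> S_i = -2.95 + 8.79*i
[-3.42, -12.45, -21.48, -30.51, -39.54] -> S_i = -3.42 + -9.03*i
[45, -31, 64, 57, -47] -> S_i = Random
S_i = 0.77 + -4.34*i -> [0.77, -3.57, -7.91, -12.25, -16.59]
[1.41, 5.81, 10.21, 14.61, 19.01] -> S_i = 1.41 + 4.40*i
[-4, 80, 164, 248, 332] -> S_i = -4 + 84*i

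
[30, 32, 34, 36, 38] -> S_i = 30 + 2*i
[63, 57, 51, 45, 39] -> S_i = 63 + -6*i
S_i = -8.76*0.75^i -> [-8.76, -6.57, -4.93, -3.7, -2.77]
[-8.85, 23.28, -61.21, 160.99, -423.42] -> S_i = -8.85*(-2.63)^i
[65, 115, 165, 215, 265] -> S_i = 65 + 50*i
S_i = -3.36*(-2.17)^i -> [-3.36, 7.29, -15.82, 34.33, -74.5]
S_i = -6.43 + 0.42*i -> [-6.43, -6.01, -5.59, -5.17, -4.75]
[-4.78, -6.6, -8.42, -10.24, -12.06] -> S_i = -4.78 + -1.82*i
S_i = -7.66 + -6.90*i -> [-7.66, -14.56, -21.46, -28.36, -35.26]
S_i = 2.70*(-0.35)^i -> [2.7, -0.94, 0.33, -0.12, 0.04]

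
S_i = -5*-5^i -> [-5, 25, -125, 625, -3125]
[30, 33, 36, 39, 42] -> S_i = 30 + 3*i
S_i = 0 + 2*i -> [0, 2, 4, 6, 8]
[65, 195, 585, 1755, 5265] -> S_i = 65*3^i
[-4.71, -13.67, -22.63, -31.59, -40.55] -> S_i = -4.71 + -8.96*i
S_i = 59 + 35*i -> [59, 94, 129, 164, 199]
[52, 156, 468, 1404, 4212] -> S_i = 52*3^i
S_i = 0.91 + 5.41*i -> [0.91, 6.32, 11.73, 17.14, 22.55]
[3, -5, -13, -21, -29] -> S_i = 3 + -8*i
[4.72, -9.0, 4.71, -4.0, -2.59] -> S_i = Random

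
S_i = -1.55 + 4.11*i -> [-1.55, 2.56, 6.67, 10.78, 14.89]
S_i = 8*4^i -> [8, 32, 128, 512, 2048]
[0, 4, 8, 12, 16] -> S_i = 0 + 4*i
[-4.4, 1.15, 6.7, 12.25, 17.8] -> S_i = -4.40 + 5.55*i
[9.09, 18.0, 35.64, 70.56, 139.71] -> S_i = 9.09*1.98^i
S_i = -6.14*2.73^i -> [-6.14, -16.76, -45.76, -124.93, -341.05]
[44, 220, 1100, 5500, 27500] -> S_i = 44*5^i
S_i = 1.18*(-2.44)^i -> [1.18, -2.88, 7.03, -17.14, 41.83]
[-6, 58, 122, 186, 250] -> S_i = -6 + 64*i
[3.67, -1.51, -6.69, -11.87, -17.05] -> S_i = 3.67 + -5.18*i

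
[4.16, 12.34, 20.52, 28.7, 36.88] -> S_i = 4.16 + 8.18*i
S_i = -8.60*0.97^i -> [-8.6, -8.34, -8.09, -7.85, -7.61]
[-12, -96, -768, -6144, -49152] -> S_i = -12*8^i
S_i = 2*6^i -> [2, 12, 72, 432, 2592]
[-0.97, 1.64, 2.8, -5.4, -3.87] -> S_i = Random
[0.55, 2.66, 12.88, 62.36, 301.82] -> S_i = 0.55*4.84^i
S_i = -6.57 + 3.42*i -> [-6.57, -3.15, 0.27, 3.69, 7.11]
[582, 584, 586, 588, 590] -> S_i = 582 + 2*i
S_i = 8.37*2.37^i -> [8.37, 19.84, 47.01, 111.42, 264.07]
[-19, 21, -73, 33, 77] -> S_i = Random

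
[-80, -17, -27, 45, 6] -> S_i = Random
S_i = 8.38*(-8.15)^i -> [8.38, -68.3, 556.62, -4536.46, 36972.13]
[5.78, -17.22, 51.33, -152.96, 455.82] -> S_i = 5.78*(-2.98)^i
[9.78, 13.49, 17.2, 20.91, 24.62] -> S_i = 9.78 + 3.71*i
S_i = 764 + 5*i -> [764, 769, 774, 779, 784]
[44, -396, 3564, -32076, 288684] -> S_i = 44*-9^i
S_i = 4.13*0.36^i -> [4.13, 1.49, 0.54, 0.19, 0.07]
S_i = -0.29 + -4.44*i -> [-0.29, -4.73, -9.17, -13.61, -18.05]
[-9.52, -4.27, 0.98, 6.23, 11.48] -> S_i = -9.52 + 5.25*i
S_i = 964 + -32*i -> [964, 932, 900, 868, 836]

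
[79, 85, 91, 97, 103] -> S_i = 79 + 6*i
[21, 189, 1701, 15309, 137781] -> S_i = 21*9^i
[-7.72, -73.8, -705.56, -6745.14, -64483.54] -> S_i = -7.72*9.56^i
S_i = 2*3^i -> [2, 6, 18, 54, 162]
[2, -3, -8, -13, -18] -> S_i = 2 + -5*i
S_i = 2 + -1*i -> [2, 1, 0, -1, -2]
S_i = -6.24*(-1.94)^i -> [-6.24, 12.11, -23.48, 45.56, -88.39]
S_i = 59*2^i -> [59, 118, 236, 472, 944]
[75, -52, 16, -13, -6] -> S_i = Random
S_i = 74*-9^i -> [74, -666, 5994, -53946, 485514]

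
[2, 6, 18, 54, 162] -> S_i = 2*3^i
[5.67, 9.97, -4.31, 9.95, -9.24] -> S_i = Random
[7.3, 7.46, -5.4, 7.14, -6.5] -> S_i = Random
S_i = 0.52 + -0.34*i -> [0.52, 0.18, -0.16, -0.5, -0.84]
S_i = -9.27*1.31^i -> [-9.27, -12.14, -15.91, -20.84, -27.3]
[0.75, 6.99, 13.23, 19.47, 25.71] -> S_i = 0.75 + 6.24*i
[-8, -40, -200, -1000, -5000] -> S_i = -8*5^i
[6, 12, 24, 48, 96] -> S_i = 6*2^i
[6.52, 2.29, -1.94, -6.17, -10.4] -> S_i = 6.52 + -4.23*i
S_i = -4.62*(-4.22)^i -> [-4.62, 19.5, -82.27, 347.2, -1465.18]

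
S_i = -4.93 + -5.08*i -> [-4.93, -10.01, -15.09, -20.17, -25.25]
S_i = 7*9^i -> [7, 63, 567, 5103, 45927]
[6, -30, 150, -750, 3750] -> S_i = 6*-5^i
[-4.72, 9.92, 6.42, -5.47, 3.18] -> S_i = Random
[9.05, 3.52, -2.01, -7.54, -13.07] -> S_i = 9.05 + -5.53*i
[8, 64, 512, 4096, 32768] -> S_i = 8*8^i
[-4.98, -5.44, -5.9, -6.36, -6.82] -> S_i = -4.98 + -0.46*i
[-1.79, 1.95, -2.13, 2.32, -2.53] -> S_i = -1.79*(-1.09)^i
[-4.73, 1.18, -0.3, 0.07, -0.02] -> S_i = -4.73*(-0.25)^i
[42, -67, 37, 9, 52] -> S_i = Random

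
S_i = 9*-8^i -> [9, -72, 576, -4608, 36864]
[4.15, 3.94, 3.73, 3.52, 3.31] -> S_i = 4.15 + -0.21*i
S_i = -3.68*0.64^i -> [-3.68, -2.36, -1.51, -0.96, -0.62]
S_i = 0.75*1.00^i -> [0.75, 0.75, 0.75, 0.75, 0.75]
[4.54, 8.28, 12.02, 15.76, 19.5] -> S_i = 4.54 + 3.74*i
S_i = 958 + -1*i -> [958, 957, 956, 955, 954]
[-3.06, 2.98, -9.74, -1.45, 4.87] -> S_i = Random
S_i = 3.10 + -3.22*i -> [3.1, -0.12, -3.34, -6.56, -9.78]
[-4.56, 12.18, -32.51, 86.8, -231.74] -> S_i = -4.56*(-2.67)^i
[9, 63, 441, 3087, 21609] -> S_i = 9*7^i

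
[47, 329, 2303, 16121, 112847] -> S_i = 47*7^i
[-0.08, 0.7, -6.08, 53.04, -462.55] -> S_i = -0.08*(-8.72)^i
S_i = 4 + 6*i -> [4, 10, 16, 22, 28]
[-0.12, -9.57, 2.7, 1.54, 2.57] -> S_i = Random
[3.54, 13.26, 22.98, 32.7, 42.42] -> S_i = 3.54 + 9.72*i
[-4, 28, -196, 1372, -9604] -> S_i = -4*-7^i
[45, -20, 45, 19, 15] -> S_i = Random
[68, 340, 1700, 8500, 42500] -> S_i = 68*5^i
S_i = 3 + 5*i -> [3, 8, 13, 18, 23]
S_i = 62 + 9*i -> [62, 71, 80, 89, 98]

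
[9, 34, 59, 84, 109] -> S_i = 9 + 25*i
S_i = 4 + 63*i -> [4, 67, 130, 193, 256]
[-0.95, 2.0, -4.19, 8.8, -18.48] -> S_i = -0.95*(-2.10)^i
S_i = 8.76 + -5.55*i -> [8.76, 3.21, -2.34, -7.89, -13.44]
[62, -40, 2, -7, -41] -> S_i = Random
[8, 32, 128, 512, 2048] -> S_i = 8*4^i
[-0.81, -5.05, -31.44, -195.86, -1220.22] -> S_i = -0.81*6.23^i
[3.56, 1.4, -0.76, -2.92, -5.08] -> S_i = 3.56 + -2.16*i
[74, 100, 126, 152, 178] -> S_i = 74 + 26*i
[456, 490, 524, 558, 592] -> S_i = 456 + 34*i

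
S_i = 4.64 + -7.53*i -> [4.64, -2.89, -10.42, -17.95, -25.48]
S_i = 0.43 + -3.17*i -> [0.43, -2.74, -5.91, -9.08, -12.25]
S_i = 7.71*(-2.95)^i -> [7.71, -22.74, 67.1, -197.93, 583.91]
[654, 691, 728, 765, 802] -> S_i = 654 + 37*i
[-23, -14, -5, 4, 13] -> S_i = -23 + 9*i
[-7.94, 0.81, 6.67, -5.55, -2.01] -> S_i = Random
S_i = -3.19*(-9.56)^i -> [-3.19, 30.5, -291.55, 2787.18, -26645.4]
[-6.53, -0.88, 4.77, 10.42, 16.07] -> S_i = -6.53 + 5.65*i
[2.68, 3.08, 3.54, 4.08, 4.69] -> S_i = 2.68*1.15^i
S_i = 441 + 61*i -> [441, 502, 563, 624, 685]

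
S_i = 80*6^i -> [80, 480, 2880, 17280, 103680]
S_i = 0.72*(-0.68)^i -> [0.72, -0.49, 0.33, -0.23, 0.15]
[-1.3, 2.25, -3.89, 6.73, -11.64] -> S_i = -1.30*(-1.73)^i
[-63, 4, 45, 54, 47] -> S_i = Random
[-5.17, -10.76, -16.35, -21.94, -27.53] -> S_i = -5.17 + -5.59*i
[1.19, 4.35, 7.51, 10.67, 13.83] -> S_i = 1.19 + 3.16*i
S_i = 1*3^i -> [1, 3, 9, 27, 81]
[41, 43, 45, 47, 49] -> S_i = 41 + 2*i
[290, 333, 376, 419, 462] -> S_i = 290 + 43*i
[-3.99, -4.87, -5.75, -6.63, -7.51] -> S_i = -3.99 + -0.88*i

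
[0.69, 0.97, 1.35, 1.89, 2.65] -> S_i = 0.69*1.40^i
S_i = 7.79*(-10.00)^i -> [7.79, -77.9, 779.0, -7790.0, 77900.0]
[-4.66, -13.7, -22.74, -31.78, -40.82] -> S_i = -4.66 + -9.04*i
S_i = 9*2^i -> [9, 18, 36, 72, 144]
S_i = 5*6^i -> [5, 30, 180, 1080, 6480]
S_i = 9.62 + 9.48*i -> [9.62, 19.1, 28.58, 38.06, 47.54]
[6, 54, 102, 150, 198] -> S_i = 6 + 48*i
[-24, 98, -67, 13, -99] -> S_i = Random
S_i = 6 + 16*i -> [6, 22, 38, 54, 70]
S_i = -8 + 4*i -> [-8, -4, 0, 4, 8]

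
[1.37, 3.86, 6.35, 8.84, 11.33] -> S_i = 1.37 + 2.49*i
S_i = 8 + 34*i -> [8, 42, 76, 110, 144]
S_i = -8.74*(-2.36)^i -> [-8.74, 20.63, -48.68, 114.88, -271.12]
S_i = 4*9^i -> [4, 36, 324, 2916, 26244]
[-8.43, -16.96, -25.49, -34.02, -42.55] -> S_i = -8.43 + -8.53*i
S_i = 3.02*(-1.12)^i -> [3.02, -3.38, 3.79, -4.24, 4.75]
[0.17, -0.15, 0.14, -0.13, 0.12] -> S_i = 0.17*(-0.91)^i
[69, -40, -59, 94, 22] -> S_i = Random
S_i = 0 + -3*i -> [0, -3, -6, -9, -12]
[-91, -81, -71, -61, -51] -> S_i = -91 + 10*i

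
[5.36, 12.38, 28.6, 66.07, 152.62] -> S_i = 5.36*2.31^i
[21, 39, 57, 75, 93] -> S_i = 21 + 18*i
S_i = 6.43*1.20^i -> [6.43, 7.72, 9.26, 11.11, 13.33]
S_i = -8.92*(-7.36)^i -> [-8.92, 65.65, -483.19, 3556.3, -26174.36]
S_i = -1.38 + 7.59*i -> [-1.38, 6.21, 13.8, 21.39, 28.98]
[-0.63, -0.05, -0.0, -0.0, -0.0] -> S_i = -0.63*0.08^i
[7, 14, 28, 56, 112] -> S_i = 7*2^i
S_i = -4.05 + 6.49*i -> [-4.05, 2.44, 8.93, 15.42, 21.91]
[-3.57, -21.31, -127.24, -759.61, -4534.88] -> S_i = -3.57*5.97^i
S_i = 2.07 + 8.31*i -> [2.07, 10.38, 18.69, 27.0, 35.31]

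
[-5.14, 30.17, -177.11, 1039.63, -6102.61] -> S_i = -5.14*(-5.87)^i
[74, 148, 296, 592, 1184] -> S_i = 74*2^i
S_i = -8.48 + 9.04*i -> [-8.48, 0.56, 9.6, 18.64, 27.68]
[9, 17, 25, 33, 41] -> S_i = 9 + 8*i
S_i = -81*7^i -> [-81, -567, -3969, -27783, -194481]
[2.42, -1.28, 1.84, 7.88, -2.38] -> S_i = Random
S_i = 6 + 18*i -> [6, 24, 42, 60, 78]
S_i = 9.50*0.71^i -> [9.5, 6.74, 4.79, 3.4, 2.41]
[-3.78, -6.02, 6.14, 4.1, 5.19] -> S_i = Random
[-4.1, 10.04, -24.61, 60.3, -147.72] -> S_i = -4.10*(-2.45)^i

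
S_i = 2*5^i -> [2, 10, 50, 250, 1250]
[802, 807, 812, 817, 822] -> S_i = 802 + 5*i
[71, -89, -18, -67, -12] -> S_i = Random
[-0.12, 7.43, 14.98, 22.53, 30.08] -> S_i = -0.12 + 7.55*i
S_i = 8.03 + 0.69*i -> [8.03, 8.72, 9.41, 10.1, 10.79]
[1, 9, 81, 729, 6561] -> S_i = 1*9^i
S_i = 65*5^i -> [65, 325, 1625, 8125, 40625]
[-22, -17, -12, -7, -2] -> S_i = -22 + 5*i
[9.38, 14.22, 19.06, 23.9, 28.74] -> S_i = 9.38 + 4.84*i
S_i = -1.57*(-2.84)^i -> [-1.57, 4.46, -12.66, 35.96, -102.13]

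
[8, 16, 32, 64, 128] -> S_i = 8*2^i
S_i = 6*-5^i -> [6, -30, 150, -750, 3750]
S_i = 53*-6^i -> [53, -318, 1908, -11448, 68688]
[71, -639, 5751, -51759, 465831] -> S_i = 71*-9^i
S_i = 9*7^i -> [9, 63, 441, 3087, 21609]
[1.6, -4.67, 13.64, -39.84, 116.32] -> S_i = 1.60*(-2.92)^i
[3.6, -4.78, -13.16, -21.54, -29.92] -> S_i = 3.60 + -8.38*i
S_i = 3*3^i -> [3, 9, 27, 81, 243]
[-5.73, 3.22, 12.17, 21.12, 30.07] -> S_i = -5.73 + 8.95*i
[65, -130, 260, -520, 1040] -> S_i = 65*-2^i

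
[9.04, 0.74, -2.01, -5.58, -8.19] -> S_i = Random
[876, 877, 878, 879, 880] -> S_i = 876 + 1*i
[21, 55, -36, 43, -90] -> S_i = Random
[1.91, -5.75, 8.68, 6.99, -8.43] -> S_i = Random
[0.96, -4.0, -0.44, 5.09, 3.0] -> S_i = Random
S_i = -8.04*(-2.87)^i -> [-8.04, 23.07, -66.22, 190.06, -545.49]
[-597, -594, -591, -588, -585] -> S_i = -597 + 3*i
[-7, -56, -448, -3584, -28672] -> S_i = -7*8^i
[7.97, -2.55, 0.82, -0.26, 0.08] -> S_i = 7.97*(-0.32)^i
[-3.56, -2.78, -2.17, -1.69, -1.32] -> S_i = -3.56*0.78^i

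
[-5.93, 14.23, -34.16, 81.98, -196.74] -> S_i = -5.93*(-2.40)^i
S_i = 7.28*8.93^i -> [7.28, 65.01, 580.54, 5184.25, 46295.33]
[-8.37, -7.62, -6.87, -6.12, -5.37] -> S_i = -8.37 + 0.75*i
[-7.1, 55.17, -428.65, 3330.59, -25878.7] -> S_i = -7.10*(-7.77)^i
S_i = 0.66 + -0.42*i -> [0.66, 0.24, -0.18, -0.6, -1.02]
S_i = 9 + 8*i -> [9, 17, 25, 33, 41]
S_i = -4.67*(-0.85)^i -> [-4.67, 3.97, -3.37, 2.87, -2.44]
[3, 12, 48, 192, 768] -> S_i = 3*4^i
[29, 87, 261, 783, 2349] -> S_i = 29*3^i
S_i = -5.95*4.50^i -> [-5.95, -26.78, -120.49, -542.19, -2439.87]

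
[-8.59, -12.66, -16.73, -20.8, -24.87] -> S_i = -8.59 + -4.07*i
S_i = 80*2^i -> [80, 160, 320, 640, 1280]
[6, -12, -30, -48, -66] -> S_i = 6 + -18*i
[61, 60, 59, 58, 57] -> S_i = 61 + -1*i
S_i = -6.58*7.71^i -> [-6.58, -50.73, -391.14, -3015.71, -23251.09]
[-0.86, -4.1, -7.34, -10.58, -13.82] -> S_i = -0.86 + -3.24*i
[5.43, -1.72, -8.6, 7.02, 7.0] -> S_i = Random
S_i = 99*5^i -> [99, 495, 2475, 12375, 61875]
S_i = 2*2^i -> [2, 4, 8, 16, 32]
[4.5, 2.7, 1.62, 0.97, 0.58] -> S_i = 4.50*0.60^i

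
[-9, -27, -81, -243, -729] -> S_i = -9*3^i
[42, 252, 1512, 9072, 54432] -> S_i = 42*6^i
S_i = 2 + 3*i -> [2, 5, 8, 11, 14]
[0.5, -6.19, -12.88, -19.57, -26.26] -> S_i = 0.50 + -6.69*i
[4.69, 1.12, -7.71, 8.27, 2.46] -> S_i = Random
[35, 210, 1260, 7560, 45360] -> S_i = 35*6^i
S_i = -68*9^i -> [-68, -612, -5508, -49572, -446148]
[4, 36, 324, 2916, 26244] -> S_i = 4*9^i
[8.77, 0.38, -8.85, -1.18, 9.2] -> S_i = Random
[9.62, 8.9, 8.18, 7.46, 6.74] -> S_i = 9.62 + -0.72*i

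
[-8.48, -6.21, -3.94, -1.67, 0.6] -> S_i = -8.48 + 2.27*i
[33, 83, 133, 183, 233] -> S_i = 33 + 50*i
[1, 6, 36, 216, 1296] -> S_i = 1*6^i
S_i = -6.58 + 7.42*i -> [-6.58, 0.84, 8.26, 15.68, 23.1]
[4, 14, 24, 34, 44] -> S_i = 4 + 10*i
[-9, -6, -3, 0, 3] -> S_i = -9 + 3*i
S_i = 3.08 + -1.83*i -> [3.08, 1.25, -0.58, -2.41, -4.24]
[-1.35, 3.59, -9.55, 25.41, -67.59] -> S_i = -1.35*(-2.66)^i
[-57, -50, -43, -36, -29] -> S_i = -57 + 7*i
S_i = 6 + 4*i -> [6, 10, 14, 18, 22]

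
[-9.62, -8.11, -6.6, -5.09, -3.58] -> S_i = -9.62 + 1.51*i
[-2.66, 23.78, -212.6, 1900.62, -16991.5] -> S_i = -2.66*(-8.94)^i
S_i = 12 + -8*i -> [12, 4, -4, -12, -20]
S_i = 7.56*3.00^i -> [7.56, 22.68, 68.04, 204.12, 612.36]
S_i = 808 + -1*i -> [808, 807, 806, 805, 804]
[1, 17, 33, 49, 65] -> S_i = 1 + 16*i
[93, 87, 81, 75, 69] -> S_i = 93 + -6*i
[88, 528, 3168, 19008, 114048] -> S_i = 88*6^i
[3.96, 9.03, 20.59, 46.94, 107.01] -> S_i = 3.96*2.28^i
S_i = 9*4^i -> [9, 36, 144, 576, 2304]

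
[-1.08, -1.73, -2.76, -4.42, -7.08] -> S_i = -1.08*1.60^i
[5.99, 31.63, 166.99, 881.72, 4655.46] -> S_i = 5.99*5.28^i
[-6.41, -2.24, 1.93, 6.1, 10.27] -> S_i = -6.41 + 4.17*i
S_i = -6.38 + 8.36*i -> [-6.38, 1.98, 10.34, 18.7, 27.06]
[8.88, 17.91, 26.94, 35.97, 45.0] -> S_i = 8.88 + 9.03*i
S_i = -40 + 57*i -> [-40, 17, 74, 131, 188]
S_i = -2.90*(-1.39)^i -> [-2.9, 4.03, -5.6, 7.79, -10.83]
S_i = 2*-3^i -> [2, -6, 18, -54, 162]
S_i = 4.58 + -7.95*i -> [4.58, -3.37, -11.32, -19.27, -27.22]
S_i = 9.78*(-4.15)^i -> [9.78, -40.59, 168.44, -699.01, 2900.89]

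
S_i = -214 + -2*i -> [-214, -216, -218, -220, -222]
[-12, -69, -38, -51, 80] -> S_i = Random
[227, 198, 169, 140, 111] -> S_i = 227 + -29*i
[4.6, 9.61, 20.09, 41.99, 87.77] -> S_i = 4.60*2.09^i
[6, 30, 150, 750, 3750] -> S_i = 6*5^i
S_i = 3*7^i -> [3, 21, 147, 1029, 7203]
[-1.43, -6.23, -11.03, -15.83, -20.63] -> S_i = -1.43 + -4.80*i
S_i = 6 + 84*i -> [6, 90, 174, 258, 342]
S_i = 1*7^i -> [1, 7, 49, 343, 2401]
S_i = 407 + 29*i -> [407, 436, 465, 494, 523]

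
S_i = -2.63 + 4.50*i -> [-2.63, 1.87, 6.37, 10.87, 15.37]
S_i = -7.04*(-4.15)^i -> [-7.04, 29.22, -121.25, 503.17, -2088.17]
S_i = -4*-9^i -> [-4, 36, -324, 2916, -26244]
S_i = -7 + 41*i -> [-7, 34, 75, 116, 157]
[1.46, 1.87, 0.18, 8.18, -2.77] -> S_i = Random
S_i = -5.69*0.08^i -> [-5.69, -0.46, -0.04, -0.0, -0.0]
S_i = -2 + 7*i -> [-2, 5, 12, 19, 26]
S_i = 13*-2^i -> [13, -26, 52, -104, 208]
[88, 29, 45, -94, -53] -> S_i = Random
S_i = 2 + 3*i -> [2, 5, 8, 11, 14]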